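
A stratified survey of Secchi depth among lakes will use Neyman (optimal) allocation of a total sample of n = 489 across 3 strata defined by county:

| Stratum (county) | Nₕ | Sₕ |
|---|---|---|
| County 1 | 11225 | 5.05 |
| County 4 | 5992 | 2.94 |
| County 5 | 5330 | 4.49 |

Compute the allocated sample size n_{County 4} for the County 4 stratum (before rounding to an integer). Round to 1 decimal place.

87.7

Neyman allocation: nₕ = n·NₕSₕ / Σⱼ NⱼSⱼ.
Σ NⱼSⱼ = 11225·5.05 + 5992·2.94 + 5330·4.49 = 98234.43.
n_{County 4} = 489·5992·2.94 / 98234.43 = 87.7.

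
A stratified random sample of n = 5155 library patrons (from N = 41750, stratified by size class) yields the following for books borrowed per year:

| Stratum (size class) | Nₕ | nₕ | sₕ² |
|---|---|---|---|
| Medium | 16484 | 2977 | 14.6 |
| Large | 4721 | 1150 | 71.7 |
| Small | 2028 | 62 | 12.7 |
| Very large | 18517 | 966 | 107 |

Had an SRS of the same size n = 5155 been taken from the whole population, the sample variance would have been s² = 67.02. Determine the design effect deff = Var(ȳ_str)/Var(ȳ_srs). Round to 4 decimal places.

1.9613

Var(ȳ_str) = Σ Wₕ²(1−fₕ)sₕ²/nₕ with Wₕ = Nₕ/41750:
  Medium: (16484/41750)²·(1−2977/16484)·14.6/2977 = 6.2644445 × 10^-4
  Large: (4721/41750)²·(1−1150/4721)·71.7/1150 = 6.0302068 × 10^-4
  Small: (2028/41750)²·(1−62/2028)·12.7/62 = 4.6854417 × 10^-4
  Very large: (18517/41750)²·(1−966/18517)·107/966 = 0.020652193
  → Var(ȳ_str) = 0.022350202.
Var(ȳ_srs) = (1 − 5155/41750)·67.02/5155 = 0.0113957.
deff = 0.022350202 / 0.0113957 = 1.9613.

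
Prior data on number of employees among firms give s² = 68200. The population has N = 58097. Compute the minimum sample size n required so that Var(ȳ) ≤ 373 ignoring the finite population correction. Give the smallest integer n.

Without fpc, n₀ = s²/D = 68200/373 = 182.8418.
Rounding up, n = 183.

183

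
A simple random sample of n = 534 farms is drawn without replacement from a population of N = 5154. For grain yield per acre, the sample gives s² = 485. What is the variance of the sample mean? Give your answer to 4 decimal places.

0.8141

Under SRS without replacement, Var(ȳ) = (1 − f)·s²/n with f = n/N = 534/5154 = 0.10360885.
Var(ȳ) = (1 − 0.10360885)·485/534 = 0.89639115·0.9082397 = 0.81413803.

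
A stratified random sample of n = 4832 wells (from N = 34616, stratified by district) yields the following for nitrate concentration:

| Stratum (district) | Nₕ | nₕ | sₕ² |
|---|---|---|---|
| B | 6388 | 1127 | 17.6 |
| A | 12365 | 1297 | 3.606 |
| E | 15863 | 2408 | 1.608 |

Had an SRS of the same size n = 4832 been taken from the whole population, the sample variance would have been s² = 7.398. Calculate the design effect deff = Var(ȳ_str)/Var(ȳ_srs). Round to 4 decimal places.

0.6638

Var(ȳ_str) = Σ Wₕ²(1−fₕ)sₕ²/nₕ with Wₕ = Nₕ/34616:
  B: (6388/34616)²·(1−1127/6388)·17.6/1127 = 4.3799404 × 10^-4
  A: (12365/34616)²·(1−1297/12365)·3.606/1297 = 3.1753767 × 10^-4
  E: (15863/34616)²·(1−2408/15863)·1.608/2408 = 1.1894463 × 10^-4
  → Var(ȳ_str) = 8.7447634 × 10^-4.
Var(ȳ_srs) = (1 − 4832/34616)·7.398/4832 = 0.0013173268.
deff = (8.7447634 × 10^-4) / 0.0013173268 = 0.6638.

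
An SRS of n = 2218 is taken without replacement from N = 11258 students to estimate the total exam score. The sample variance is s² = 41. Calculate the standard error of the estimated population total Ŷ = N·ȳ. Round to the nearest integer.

Var(Ŷ) = N²·Var(ȳ) = N²·(1 − n/N)·s²/n.
f = 2218/11258 = 0.19701546; Var(ȳ) = 0.80298454·41/2218 = 0.014843267.
Var(Ŷ) = 11258² · 0.014843267 = 1.8812737 × 10^6.
SE(Ŷ) = √(1.8812737 × 10^6) = 1372.

1372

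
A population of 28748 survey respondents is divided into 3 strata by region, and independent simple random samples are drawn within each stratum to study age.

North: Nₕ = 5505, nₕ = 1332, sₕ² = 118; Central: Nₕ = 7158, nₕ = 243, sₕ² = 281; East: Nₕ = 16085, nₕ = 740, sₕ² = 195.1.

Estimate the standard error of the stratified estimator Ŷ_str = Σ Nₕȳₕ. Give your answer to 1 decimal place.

Var(Ŷ_str) = Σₕ Nₕ²(1 − fₕ)sₕ²/nₕ.
North: 5505²·(1 − 1332/5505)·118/1332 = 2.0350894 × 10^6.
Central: 7158²·(1 − 243/7158)·281/243 = 5.7237931 × 10^7.
East: 16085²·(1 − 740/16085)·195.1/740 = 6.50749 × 10^7.
Sum = 1.2434792 × 10^8.
SE = √(1.2434792 × 10^8) = 11151.1.

11151.1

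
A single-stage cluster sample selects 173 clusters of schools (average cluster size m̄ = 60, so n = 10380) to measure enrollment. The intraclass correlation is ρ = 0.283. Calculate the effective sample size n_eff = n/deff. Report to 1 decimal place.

586.5

deff = 1 + (60 − 1)·0.283 = 1 + 16.697 = 17.697.
n_eff = 10380 / 17.697 = 586.5.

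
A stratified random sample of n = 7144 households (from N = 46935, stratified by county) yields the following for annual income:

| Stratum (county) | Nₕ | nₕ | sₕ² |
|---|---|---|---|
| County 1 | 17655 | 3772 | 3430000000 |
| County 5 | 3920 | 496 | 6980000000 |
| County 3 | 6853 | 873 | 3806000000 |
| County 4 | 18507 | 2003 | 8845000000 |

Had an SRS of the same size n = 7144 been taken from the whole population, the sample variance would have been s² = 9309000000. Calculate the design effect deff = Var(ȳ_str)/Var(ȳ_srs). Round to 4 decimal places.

0.7969

Var(ȳ_str) = Σ Wₕ²(1−fₕ)sₕ²/nₕ with Wₕ = Nₕ/46935:
  County 1: (17655/46935)²·(1−3772/17655)·3430000000/3772 = 101176.54
  County 5: (3920/46935)²·(1−496/3920)·6980000000/496 = 85743.247
  County 3: (6853/46935)²·(1−873/6853)·3806000000/873 = 81104.1
  County 4: (18507/46935)²·(1−2003/18507)·8845000000/2003 = 612277.76
  → Var(ȳ_str) = 880301.65.
Var(ȳ_srs) = (1 − 7144/46935)·9309000000/7144 = 1.1047134 × 10^6.
deff = 880301.65 / (1.1047134 × 10^6) = 0.7969.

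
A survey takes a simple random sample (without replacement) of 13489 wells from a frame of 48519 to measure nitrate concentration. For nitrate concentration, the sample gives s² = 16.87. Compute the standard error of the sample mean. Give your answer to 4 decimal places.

Under SRS without replacement, Var(ȳ) = (1 − f)·s²/n with f = n/N = 13489/48519 = 0.27801480.
Var(ȳ) = (1 − 0.27801480)·16.87/13489 = 0.72198520·0.0012506487 = 9.0294984 × 10^-4.
SE(ȳ) = √(9.0294984 × 10^-4) = 0.0300.

0.0300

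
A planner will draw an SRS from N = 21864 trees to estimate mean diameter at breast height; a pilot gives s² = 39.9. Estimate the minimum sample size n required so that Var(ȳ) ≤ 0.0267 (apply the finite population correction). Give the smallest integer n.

Without fpc, n₀ = s²/D = 39.9/0.0267 = 1494.3820.
With fpc, (1 − n/N)·s²/n ≤ D requires n ≥ n₀/(1 + n₀/N) = 1494.3820/(1 + 1494.3820/21864) = 1398.7770.
Rounding up, n = 1399.

1399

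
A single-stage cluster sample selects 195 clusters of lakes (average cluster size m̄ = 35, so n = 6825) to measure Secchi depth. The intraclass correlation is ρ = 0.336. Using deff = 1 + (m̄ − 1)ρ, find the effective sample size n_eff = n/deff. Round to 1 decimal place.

549.3

deff = 1 + (35 − 1)·0.336 = 1 + 11.424 = 12.424.
n_eff = 6825 / 12.424 = 549.3.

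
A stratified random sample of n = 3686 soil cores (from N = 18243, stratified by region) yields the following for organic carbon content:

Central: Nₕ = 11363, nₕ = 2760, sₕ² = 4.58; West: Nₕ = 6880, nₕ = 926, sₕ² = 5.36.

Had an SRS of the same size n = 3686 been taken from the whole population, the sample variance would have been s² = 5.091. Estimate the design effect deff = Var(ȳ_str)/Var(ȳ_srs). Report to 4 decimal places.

Var(ȳ_str) = Σ Wₕ²(1−fₕ)sₕ²/nₕ with Wₕ = Nₕ/18243:
  Central: (11363/18243)²·(1−2760/11363)·4.58/2760 = 4.8742389 × 10^-4
  West: (6880/18243)²·(1−926/6880)·5.36/926 = 7.1245683 × 10^-4
  → Var(ȳ_str) = 0.0011998807.
Var(ȳ_srs) = (1 − 3686/18243)·5.091/3686 = 0.0011021061.
deff = 0.0011998807 / 0.0011021061 = 1.0887.

1.0887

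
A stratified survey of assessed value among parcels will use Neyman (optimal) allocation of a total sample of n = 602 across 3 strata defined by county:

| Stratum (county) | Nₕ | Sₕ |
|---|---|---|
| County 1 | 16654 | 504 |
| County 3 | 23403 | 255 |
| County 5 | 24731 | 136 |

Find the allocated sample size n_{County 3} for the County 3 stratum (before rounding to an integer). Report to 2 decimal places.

202.69

Neyman allocation: nₕ = n·NₕSₕ / Σⱼ NⱼSⱼ.
Σ NⱼSⱼ = 16654·504 + 23403·255 + 24731·136 = 1.7724797 × 10^7.
n_{County 3} = 602·23403·255 / (1.7724797 × 10^7) = 202.69.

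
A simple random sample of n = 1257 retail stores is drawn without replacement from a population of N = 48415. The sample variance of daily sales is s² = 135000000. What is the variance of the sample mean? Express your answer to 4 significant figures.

104600

Under SRS without replacement, Var(ȳ) = (1 − f)·s²/n with f = n/N = 1257/48415 = 0.02596303.
Var(ȳ) = (1 − 0.02596303)·135000000/1257 = 0.97403697·107398.57 = 104610.18.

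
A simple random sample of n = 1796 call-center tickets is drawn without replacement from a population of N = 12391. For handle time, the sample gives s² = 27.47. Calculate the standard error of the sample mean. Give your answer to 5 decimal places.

Under SRS without replacement, Var(ȳ) = (1 − f)·s²/n with f = n/N = 1796/12391 = 0.14494391.
Var(ȳ) = (1 − 0.14494391)·27.47/1796 = 0.85505609·0.0152951 = 0.013078169.
SE(ȳ) = √(0.013078169) = 0.11436.

0.11436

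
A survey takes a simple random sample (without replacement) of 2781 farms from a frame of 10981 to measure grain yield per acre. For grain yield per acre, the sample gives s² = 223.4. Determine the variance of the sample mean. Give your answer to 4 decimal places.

Under SRS without replacement, Var(ȳ) = (1 − f)·s²/n with f = n/N = 2781/10981 = 0.25325562.
Var(ȳ) = (1 − 0.25325562)·223.4/2781 = 0.74674438·0.080330816 = 0.059986585.

0.0600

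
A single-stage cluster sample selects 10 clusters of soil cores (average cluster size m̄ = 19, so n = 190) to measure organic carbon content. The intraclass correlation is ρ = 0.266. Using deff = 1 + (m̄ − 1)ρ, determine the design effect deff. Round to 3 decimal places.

5.788

deff = 1 + (19 − 1)·0.266 = 1 + 4.788 = 5.788.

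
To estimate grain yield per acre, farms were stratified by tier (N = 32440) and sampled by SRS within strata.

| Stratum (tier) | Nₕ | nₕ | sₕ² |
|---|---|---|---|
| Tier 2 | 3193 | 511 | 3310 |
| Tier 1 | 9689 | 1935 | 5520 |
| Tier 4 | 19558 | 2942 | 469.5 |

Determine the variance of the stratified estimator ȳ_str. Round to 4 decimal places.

Var(ȳ_str) = Σₕ Wₕ²(1 − fₕ)sₕ²/nₕ with Wₕ = Nₕ/N, N = 32440.
Tier 2: Wₕ = 0.09842787; term = 0.09842787²·(1 − 0.16003758)·3310/511 = 0.052711223.
Tier 1: Wₕ = 0.29867448; term = 0.29867448²·(1 − 0.19971101)·5520/1935 = 0.20365786.
Tier 4: Wₕ = 0.60289766; term = 0.60289766²·(1 − 0.15042438)·469.5/2942 = 0.049281301.
Sum = 0.30565038.

0.3057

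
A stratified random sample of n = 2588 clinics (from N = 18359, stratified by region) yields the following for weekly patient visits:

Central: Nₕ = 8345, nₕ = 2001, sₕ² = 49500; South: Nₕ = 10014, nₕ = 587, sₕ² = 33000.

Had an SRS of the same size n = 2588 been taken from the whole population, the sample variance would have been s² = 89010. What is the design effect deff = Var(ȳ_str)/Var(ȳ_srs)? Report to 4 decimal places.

0.6644

Var(ȳ_str) = Σ Wₕ²(1−fₕ)sₕ²/nₕ with Wₕ = Nₕ/18359:
  Central: (8345/18359)²·(1−2001/8345)·49500/2001 = 3.8855239
  South: (10014/18359)²·(1−587/10014)·33000/587 = 15.745588
  → Var(ȳ_str) = 19.631112.
Var(ȳ_srs) = (1 − 2588/18359)·89010/2588 = 29.545051.
deff = 19.631112 / 29.545051 = 0.6644.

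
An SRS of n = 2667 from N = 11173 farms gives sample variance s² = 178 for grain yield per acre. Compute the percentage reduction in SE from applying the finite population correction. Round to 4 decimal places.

f = n/N = 2667/11173 = 0.23870044.
SE_no-fpc = √(s²/n) = 0.25834407; SE_fpc = √((1−f)s²/n) = 0.22541161.
Ratio = √(1−f) = 0.87252482. Reduction = 100·(1 − 0.87252482) = 12.7475%.

12.7475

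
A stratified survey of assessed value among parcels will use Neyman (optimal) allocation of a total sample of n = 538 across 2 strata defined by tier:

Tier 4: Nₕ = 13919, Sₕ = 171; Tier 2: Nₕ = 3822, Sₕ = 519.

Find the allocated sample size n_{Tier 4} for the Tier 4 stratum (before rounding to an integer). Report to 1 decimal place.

293.4

Neyman allocation: nₕ = n·NₕSₕ / Σⱼ NⱼSⱼ.
Σ NⱼSⱼ = 13919·171 + 3822·519 = 4.363767 × 10^6.
n_{Tier 4} = 538·13919·171 / (4.363767 × 10^6) = 293.4.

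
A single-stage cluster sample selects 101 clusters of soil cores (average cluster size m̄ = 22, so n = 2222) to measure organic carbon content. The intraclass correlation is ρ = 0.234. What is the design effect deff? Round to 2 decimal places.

5.91

deff = 1 + (22 − 1)·0.234 = 1 + 4.914 = 5.914.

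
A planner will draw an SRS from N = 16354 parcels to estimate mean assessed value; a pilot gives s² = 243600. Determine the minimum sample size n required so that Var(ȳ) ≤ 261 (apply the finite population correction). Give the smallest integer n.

883

Without fpc, n₀ = s²/D = 243600/261 = 933.3333.
With fpc, (1 − n/N)·s²/n ≤ D requires n ≥ n₀/(1 + n₀/N) = 933.3333/(1 + 933.3333/16354) = 882.9432.
Rounding up, n = 883.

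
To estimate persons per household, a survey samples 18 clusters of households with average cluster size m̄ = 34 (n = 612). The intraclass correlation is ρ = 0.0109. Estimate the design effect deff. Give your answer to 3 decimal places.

1.360

deff = 1 + (34 − 1)·0.0109 = 1 + 0.3597 = 1.3597.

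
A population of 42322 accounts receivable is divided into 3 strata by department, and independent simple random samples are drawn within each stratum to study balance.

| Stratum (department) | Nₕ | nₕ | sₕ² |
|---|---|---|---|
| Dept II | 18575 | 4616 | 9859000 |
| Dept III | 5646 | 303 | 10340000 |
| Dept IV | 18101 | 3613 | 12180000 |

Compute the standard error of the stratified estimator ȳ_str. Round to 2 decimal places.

37.11

Var(ȳ_str) = Σₕ Wₕ²(1 − fₕ)sₕ²/nₕ with Wₕ = Nₕ/N, N = 42322.
Dept II: Wₕ = 0.43889703; term = 0.43889703²·(1 − 0.24850606)·9859000/4616 = 309.18458.
Dept III: Wₕ = 0.13340579; term = 0.13340579²·(1 − 0.05366631)·10340000/303 = 574.74022.
Dept IV: Wₕ = 0.42769718; term = 0.42769718²·(1 − 0.19960223)·12180000/3613 = 493.58047.
Sum = 1377.5053.
SE = √(1377.5053) = 37.11.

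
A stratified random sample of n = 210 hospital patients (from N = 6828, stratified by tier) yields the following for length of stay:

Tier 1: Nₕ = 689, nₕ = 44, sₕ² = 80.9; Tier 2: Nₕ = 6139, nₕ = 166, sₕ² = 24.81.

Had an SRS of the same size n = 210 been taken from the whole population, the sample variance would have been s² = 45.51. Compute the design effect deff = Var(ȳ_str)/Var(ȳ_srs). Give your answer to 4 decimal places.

0.6431

Var(ȳ_str) = Σ Wₕ²(1−fₕ)sₕ²/nₕ with Wₕ = Nₕ/6828:
  Tier 1: (689/6828)²·(1−44/689)·80.9/44 = 0.0175262
  Tier 2: (6139/6828)²·(1−166/6139)·24.81/166 = 0.11754977
  → Var(ȳ_str) = 0.13507597.
Var(ȳ_srs) = (1 − 210/6828)·45.51/210 = 0.21004908.
deff = 0.13507597 / 0.21004908 = 0.6431.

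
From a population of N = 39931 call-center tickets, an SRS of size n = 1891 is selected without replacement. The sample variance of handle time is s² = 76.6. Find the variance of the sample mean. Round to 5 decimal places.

0.03859

Under SRS without replacement, Var(ȳ) = (1 − f)·s²/n with f = n/N = 1891/39931 = 0.04735669.
Var(ȳ) = (1 − 0.04735669)·76.6/1891 = 0.95264331·0.040507668 = 0.038589359.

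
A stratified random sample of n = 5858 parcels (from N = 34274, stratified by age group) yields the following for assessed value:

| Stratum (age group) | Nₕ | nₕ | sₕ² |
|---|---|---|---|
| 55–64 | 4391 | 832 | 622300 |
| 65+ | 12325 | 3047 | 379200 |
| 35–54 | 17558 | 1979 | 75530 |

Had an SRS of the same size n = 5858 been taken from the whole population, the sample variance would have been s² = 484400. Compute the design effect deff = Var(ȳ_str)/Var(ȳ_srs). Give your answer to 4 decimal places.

0.4515

Var(ȳ_str) = Σ Wₕ²(1−fₕ)sₕ²/nₕ with Wₕ = Nₕ/34274:
  55–64: (4391/34274)²·(1−832/4391)·622300/832 = 9.950349
  65+: (12325/34274)²·(1−3047/12325)·379200/3047 = 12.114558
  35–54: (17558/34274)²·(1−1979/17558)·75530/1979 = 8.8870726
  → Var(ȳ_str) = 30.95198.
Var(ȳ_srs) = (1 − 5858/34274)·484400/5858 = 68.557176.
deff = 30.95198 / 68.557176 = 0.4515.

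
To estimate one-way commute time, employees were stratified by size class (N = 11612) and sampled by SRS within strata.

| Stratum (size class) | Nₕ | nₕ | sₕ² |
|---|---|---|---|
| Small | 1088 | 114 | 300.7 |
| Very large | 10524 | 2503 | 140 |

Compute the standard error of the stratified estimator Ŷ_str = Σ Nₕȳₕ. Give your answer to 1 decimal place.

2741.7

Var(Ŷ_str) = Σₕ Nₕ²(1 − fₕ)sₕ²/nₕ.
Small: 1088²·(1 − 114/1088)·300.7/114 = 2.7952228 × 10^6.
Very large: 10524²·(1 − 2503/10524)·140/2503 = 4.7214625 × 10^6.
Sum = 7.5166853 × 10^6.
SE = √(7.5166853 × 10^6) = 2741.7.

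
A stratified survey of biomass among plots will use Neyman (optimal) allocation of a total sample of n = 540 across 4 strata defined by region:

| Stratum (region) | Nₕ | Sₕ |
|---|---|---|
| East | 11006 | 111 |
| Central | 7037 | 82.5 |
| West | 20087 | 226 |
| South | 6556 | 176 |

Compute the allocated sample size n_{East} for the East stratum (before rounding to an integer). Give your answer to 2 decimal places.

Neyman allocation: nₕ = n·NₕSₕ / Σⱼ NⱼSⱼ.
Σ NⱼSⱼ = 11006·111 + 7037·82.5 + 20087·226 + 6556·176 = 7.4957365 × 10^6.
n_{East} = 540·11006·111 / (7.4957365 × 10^6) = 88.01.

88.01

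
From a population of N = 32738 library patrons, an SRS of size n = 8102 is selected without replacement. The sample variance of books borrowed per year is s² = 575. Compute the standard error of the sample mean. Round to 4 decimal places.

Under SRS without replacement, Var(ȳ) = (1 − f)·s²/n with f = n/N = 8102/32738 = 0.24747999.
Var(ȳ) = (1 − 0.24747999)·575/8102 = 0.75252001·0.070970131 = 0.053406443.
SE(ȳ) = √(0.053406443) = 0.2311.

0.2311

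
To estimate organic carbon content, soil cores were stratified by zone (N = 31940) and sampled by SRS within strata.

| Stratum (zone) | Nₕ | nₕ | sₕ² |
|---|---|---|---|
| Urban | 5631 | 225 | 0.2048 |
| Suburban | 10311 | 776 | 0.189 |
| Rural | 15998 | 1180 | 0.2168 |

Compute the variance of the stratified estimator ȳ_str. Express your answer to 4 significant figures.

Var(ȳ_str) = Σₕ Wₕ²(1 − fₕ)sₕ²/nₕ with Wₕ = Nₕ/N, N = 31940.
Urban: Wₕ = 0.17629931; term = 0.17629931²·(1 − 0.03995738)·0.2048/225 = 2.7160589 × 10^-5.
Suburban: Wₕ = 0.32282405; term = 0.32282405²·(1 − 0.07525943)·0.189/776 = 2.3472089 × 10^-5.
Rural: Wₕ = 0.50087664; term = 0.50087664²·(1 − 0.07375922)·0.2168/1180 = 4.2693595 × 10^-5.
Sum = 9.3326273 × 10^-5.

9.333 × 10^-5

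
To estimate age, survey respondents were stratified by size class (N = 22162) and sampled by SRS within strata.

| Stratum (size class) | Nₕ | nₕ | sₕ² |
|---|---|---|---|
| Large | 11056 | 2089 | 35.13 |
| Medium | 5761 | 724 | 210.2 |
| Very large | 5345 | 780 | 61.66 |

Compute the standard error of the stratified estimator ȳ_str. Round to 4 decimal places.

Var(ȳ_str) = Σₕ Wₕ²(1 − fₕ)sₕ²/nₕ with Wₕ = Nₕ/N, N = 22162.
Large: Wₕ = 0.49887194; term = 0.49887194²·(1 − 0.18894718)·35.13/2089 = 0.0033944312.
Medium: Wₕ = 0.25994946; term = 0.25994946²·(1 − 0.12567263)·210.2/724 = 0.017153236.
Very large: Wₕ = 0.24117859; term = 0.24117859²·(1 − 0.14593078)·61.66/780 = 0.0039271683.
Sum = 0.024474836.
SE = √(0.024474836) = 0.1564.

0.1564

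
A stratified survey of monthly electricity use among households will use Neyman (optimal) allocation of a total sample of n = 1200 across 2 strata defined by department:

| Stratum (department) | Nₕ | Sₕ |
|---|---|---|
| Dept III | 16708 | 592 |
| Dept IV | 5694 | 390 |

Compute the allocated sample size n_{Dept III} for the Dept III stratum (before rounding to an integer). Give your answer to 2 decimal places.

Neyman allocation: nₕ = n·NₕSₕ / Σⱼ NⱼSⱼ.
Σ NⱼSⱼ = 16708·592 + 5694·390 = 1.2111796 × 10^7.
n_{Dept III} = 1200·16708·592 / (1.2111796 × 10^7) = 979.98.

979.98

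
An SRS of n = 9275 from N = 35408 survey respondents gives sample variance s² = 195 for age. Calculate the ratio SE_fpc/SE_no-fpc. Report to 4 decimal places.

f = n/N = 9275/35408 = 0.26194645.
SE_no-fpc = √(s²/n) = 0.14499744; SE_fpc = √((1−f)s²/n) = 0.12456737.
Ratio = √(1−f) = 0.85910043.

0.8591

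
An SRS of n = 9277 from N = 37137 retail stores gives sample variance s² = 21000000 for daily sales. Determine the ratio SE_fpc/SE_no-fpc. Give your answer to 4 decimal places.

f = n/N = 9277/37137 = 0.24980478.
SE_no-fpc = √(s²/n) = 47.577966; SE_fpc = √((1−f)s²/n) = 41.209089.
Ratio = √(1−f) = 0.86613811.

0.8661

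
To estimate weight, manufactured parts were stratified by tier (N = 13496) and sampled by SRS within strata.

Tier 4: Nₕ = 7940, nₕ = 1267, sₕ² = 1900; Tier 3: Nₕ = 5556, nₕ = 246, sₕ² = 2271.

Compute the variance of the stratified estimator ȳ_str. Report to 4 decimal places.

Var(ȳ_str) = Σₕ Wₕ²(1 − fₕ)sₕ²/nₕ with Wₕ = Nₕ/N, N = 13496.
Tier 4: Wₕ = 0.58832247; term = 0.58832247²·(1 − 0.15957179)·1900/1267 = 0.43622291.
Tier 3: Wₕ = 0.41167753; term = 0.41167753²·(1 − 0.04427646)·2271/246 = 1.4953011.
Sum = 1.931524.

1.9315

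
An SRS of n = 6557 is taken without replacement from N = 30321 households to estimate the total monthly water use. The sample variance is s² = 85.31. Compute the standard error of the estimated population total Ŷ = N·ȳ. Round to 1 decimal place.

3061.8

Var(Ŷ) = N²·Var(ȳ) = N²·(1 − n/N)·s²/n.
f = 6557/30321 = 0.21625276; Var(ȳ) = 0.78374724·85.31/6557 = 0.010196962.
Var(Ŷ) = 30321² · 0.010196962 = 9.37471 × 10^6.
SE(Ŷ) = √(9.37471 × 10^6) = 3061.8.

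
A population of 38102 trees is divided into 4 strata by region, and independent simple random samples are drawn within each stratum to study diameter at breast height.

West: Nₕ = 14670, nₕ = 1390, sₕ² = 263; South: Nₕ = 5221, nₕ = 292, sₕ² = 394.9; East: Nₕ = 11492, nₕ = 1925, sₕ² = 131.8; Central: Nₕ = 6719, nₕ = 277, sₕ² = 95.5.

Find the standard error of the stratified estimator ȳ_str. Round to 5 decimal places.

0.25461

Var(ȳ_str) = Σₕ Wₕ²(1 − fₕ)sₕ²/nₕ with Wₕ = Nₕ/N, N = 38102.
West: Wₕ = 0.38501916; term = 0.38501916²·(1 − 0.09475119)·263/1390 = 0.025390637.
South: Wₕ = 0.13702693; term = 0.13702693²·(1 − 0.05592798)·394.9/292 = 0.023972937.
East: Wₕ = 0.30161146; term = 0.30161146²·(1 − 0.16750783)·131.8/1925 = 0.0051851404.
Central: Wₕ = 0.17634245; term = 0.17634245²·(1 − 0.04122637)·95.5/277 = 0.01027906.
Sum = 0.064827774.
SE = √(0.064827774) = 0.25461.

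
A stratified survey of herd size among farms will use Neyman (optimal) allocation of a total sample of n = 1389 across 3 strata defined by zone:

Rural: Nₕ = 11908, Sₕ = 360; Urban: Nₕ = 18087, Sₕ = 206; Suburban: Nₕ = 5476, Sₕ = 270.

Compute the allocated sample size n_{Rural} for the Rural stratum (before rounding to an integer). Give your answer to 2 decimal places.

627.36

Neyman allocation: nₕ = n·NₕSₕ / Σⱼ NⱼSⱼ.
Σ NⱼSⱼ = 11908·360 + 18087·206 + 5476·270 = 9.491322 × 10^6.
n_{Rural} = 1389·11908·360 / (9.491322 × 10^6) = 627.36.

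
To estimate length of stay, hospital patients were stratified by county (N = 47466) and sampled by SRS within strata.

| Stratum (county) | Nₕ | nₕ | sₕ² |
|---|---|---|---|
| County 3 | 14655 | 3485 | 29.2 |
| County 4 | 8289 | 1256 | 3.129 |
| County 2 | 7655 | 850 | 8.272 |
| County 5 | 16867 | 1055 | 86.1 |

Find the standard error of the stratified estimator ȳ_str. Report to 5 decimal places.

Var(ȳ_str) = Σₕ Wₕ²(1 − fₕ)sₕ²/nₕ with Wₕ = Nₕ/N, N = 47466.
County 3: Wₕ = 0.30874731; term = 0.30874731²·(1 − 0.23780280)·29.2/3485 = 6.0877077 × 10^-4.
County 4: Wₕ = 0.17463026; term = 0.17463026²·(1 − 0.15152612)·3.129/1256 = 6.4460462 × 10^-5.
County 2: Wₕ = 0.16127333; term = 0.16127333²·(1 − 0.11103854)·8.272/850 = 2.2500888 × 10^-4.
County 5: Wₕ = 0.35534909; term = 0.35534909²·(1 − 0.06254817)·86.1/1055 = 0.0096607328.
Sum = 0.010558973.
SE = √(0.010558973) = 0.10276.

0.10276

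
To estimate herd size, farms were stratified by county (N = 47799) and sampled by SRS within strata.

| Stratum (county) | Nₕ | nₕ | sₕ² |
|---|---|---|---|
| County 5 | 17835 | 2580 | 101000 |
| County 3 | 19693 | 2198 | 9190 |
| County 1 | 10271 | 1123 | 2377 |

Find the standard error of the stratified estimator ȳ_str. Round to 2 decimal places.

Var(ȳ_str) = Σₕ Wₕ²(1 − fₕ)sₕ²/nₕ with Wₕ = Nₕ/N, N = 47799.
County 5: Wₕ = 0.37312496; term = 0.37312496²·(1 − 0.14465938)·101000/2580 = 4.6617542.
County 3: Wₕ = 0.41199607; term = 0.41199607²·(1 − 0.11161326)·9190/2198 = 0.63048684.
County 1: Wₕ = 0.21487897; term = 0.21487897²·(1 − 0.10933697)·2377/1123 = 0.087046375.
Sum = 5.3792874.
SE = √(5.3792874) = 2.32.

2.32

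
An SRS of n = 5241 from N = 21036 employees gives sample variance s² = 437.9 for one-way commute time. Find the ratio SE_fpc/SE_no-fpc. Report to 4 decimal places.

0.8665

f = n/N = 5241/21036 = 0.24914432.
SE_no-fpc = √(s²/n) = 0.28905494; SE_fpc = √((1−f)s²/n) = 0.25047168.
Ratio = √(1−f) = 0.86651929.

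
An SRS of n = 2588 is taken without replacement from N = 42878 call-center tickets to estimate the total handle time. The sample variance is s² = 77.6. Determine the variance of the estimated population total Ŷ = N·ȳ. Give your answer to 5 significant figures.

Var(Ŷ) = N²·Var(ȳ) = N²·(1 − n/N)·s²/n.
f = 2588/42878 = 0.06035729; Var(ȳ) = 0.93964271·77.6/2588 = 0.028174758.
Var(Ŷ) = 42878² · 0.028174758 = 5.1799937 × 10^7.

5.1800 × 10^7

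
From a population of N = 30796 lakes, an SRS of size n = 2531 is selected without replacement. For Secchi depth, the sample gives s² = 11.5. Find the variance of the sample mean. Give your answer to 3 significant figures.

0.00417

Under SRS without replacement, Var(ȳ) = (1 − f)·s²/n with f = n/N = 2531/30796 = 0.08218600.
Var(ȳ) = (1 − 0.08218600)·11.5/2531 = 0.91781400·0.0045436586 = 0.0041702335.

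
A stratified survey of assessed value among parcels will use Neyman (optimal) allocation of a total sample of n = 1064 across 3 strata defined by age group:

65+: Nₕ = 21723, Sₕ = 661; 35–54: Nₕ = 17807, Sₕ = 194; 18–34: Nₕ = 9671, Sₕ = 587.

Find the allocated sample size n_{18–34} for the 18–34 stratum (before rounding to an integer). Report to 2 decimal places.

257.14

Neyman allocation: nₕ = n·NₕSₕ / Σⱼ NⱼSⱼ.
Σ NⱼSⱼ = 21723·661 + 17807·194 + 9671·587 = 2.3490338 × 10^7.
n_{18–34} = 1064·9671·587 / (2.3490338 × 10^7) = 257.14.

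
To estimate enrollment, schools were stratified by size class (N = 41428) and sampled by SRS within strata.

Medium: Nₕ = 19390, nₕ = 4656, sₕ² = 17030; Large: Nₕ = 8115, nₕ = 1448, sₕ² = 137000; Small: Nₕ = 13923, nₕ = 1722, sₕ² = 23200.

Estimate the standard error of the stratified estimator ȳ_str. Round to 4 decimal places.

2.2192

Var(ȳ_str) = Σₕ Wₕ²(1 − fₕ)sₕ²/nₕ with Wₕ = Nₕ/N, N = 41428.
Medium: Wₕ = 0.46804094; term = 0.46804094²·(1 − 0.24012378)·17030/4656 = 0.60885267.
Large: Wₕ = 0.19588201; term = 0.19588201²·(1 − 0.17843500)·137000/1448 = 2.9825178.
Small: Wₕ = 0.33607705; term = 0.33607705²·(1 − 0.12368024)·23200/1722 = 1.3335065.
Sum = 4.924877.
SE = √(4.924877) = 2.2192.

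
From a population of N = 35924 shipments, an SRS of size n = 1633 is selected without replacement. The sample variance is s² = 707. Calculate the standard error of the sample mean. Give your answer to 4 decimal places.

0.6429

Under SRS without replacement, Var(ȳ) = (1 − f)·s²/n with f = n/N = 1633/35924 = 0.04545708.
Var(ȳ) = (1 − 0.04545708)·707/1633 = 0.95454292·0.4329455 = 0.41326506.
SE(ȳ) = √(0.41326506) = 0.6429.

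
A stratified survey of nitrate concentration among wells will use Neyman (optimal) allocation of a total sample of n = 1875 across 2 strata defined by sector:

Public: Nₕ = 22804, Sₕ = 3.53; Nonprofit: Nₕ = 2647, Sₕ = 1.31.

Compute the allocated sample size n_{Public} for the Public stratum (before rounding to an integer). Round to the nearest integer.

1798

Neyman allocation: nₕ = n·NₕSₕ / Σⱼ NⱼSⱼ.
Σ NⱼSⱼ = 22804·3.53 + 2647·1.31 = 83965.69.
n_{Public} = 1875·22804·3.53 / 83965.69 = 1798.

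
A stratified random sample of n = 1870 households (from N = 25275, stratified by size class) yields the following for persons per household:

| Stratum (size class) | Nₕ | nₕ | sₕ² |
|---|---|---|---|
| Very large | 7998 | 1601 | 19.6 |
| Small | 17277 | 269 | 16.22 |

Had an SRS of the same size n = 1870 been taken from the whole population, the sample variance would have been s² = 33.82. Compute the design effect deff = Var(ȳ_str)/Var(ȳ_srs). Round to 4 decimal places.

Var(ȳ_str) = Σ Wₕ²(1−fₕ)sₕ²/nₕ with Wₕ = Nₕ/25275:
  Very large: (7998/25275)²·(1−1601/7998)·19.6/1601 = 9.8048321 × 10^-4
  Small: (17277/25275)²·(1−269/17277)·16.22/269 = 0.027735616
  → Var(ȳ_str) = 0.028716099.
Var(ȳ_srs) = (1 − 1870/25275)·33.82/1870 = 0.01674748.
deff = 0.028716099 / 0.01674748 = 1.7147.

1.7147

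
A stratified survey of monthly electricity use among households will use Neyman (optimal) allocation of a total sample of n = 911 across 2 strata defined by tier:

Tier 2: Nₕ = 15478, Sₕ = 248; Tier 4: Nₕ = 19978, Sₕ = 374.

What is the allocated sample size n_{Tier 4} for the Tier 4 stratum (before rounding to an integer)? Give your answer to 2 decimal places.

601.82

Neyman allocation: nₕ = n·NₕSₕ / Σⱼ NⱼSⱼ.
Σ NⱼSⱼ = 15478·248 + 19978·374 = 1.1310316 × 10^7.
n_{Tier 4} = 911·19978·374 / (1.1310316 × 10^7) = 601.82.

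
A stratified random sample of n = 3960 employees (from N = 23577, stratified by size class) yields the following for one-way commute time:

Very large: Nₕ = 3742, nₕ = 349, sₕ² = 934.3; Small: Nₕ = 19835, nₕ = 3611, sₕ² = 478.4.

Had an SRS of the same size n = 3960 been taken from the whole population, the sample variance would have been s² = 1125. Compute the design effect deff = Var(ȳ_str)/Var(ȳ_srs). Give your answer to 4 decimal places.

0.5832

Var(ȳ_str) = Σ Wₕ²(1−fₕ)sₕ²/nₕ with Wₕ = Nₕ/23577:
  Very large: (3742/23577)²·(1−349/3742)·934.3/349 = 0.061146482
  Small: (19835/23577)²·(1−3611/19835)·478.4/3611 = 0.076696711
  → Var(ȳ_str) = 0.13784319.
Var(ȳ_srs) = (1 − 3960/23577)·1125/3960 = 0.23637491.
deff = 0.13784319 / 0.23637491 = 0.5832.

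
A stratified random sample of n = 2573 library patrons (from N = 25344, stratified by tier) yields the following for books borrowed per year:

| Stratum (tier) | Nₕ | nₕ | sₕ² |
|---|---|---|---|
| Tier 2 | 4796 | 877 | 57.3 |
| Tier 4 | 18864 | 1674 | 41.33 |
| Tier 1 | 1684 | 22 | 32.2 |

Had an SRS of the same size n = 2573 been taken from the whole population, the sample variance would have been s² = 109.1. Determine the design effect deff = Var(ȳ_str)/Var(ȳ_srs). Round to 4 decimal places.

Var(ȳ_str) = Σ Wₕ²(1−fₕ)sₕ²/nₕ with Wₕ = Nₕ/25344:
  Tier 2: (4796/25344)²·(1−877/4796)·57.3/877 = 0.0019118735
  Tier 4: (18864/25344)²·(1−1674/18864)·41.33/1674 = 0.01246434
  Tier 1: (1684/25344)²·(1−22/1684)·32.2/22 = 0.0063775809
  → Var(ȳ_str) = 0.020753794.
Var(ȳ_srs) = (1 − 2573/25344)·109.1/2573 = 0.038097099.
deff = 0.020753794 / 0.038097099 = 0.5448.

0.5448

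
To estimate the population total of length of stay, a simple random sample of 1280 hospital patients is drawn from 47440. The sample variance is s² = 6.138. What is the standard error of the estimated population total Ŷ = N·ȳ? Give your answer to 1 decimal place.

Var(Ŷ) = N²·Var(ȳ) = N²·(1 − n/N)·s²/n.
f = 1280/47440 = 0.02698145; Var(ȳ) = 0.97301855·6.138/1280 = 0.004665928.
Var(Ŷ) = 47440² · 0.004665928 = 1.0500921 × 10^7.
SE(Ŷ) = √(1.0500921 × 10^7) = 3240.5.

3240.5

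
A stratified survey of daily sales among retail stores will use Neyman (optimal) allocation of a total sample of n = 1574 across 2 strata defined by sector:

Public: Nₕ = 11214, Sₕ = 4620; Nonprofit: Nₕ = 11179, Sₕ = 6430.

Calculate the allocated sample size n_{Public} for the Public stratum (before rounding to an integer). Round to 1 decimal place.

Neyman allocation: nₕ = n·NₕSₕ / Σⱼ NⱼSⱼ.
Σ NⱼSⱼ = 11214·4620 + 11179·6430 = 1.2368965 × 10^8.
n_{Public} = 1574·11214·4620 / (1.2368965 × 10^8) = 659.3.

659.3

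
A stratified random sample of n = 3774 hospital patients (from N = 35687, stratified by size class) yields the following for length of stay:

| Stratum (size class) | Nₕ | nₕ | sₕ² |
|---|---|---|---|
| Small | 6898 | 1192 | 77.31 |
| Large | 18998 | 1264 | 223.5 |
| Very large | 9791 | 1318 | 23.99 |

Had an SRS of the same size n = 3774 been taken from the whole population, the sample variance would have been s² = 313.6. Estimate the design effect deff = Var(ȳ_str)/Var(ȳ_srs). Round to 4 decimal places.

0.6724

Var(ȳ_str) = Σ Wₕ²(1−fₕ)sₕ²/nₕ with Wₕ = Nₕ/35687:
  Small: (6898/35687)²·(1−1192/6898)·77.31/1192 = 0.0020044457
  Large: (18998/35687)²·(1−1264/18998)·223.5/1264 = 0.046776202
  Very large: (9791/35687)²·(1−1318/9791)·23.99/1318 = 0.0011856568
  → Var(ȳ_str) = 0.049966305.
Var(ȳ_srs) = (1 − 3774/35687)·313.6/3774 = 0.074307346.
deff = 0.049966305 / 0.074307346 = 0.6724.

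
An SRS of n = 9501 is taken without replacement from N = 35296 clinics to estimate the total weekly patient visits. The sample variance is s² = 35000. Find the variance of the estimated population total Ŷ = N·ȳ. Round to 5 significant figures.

3.3540 × 10^9

Var(Ŷ) = N²·Var(ȳ) = N²·(1 − n/N)·s²/n.
f = 9501/35296 = 0.26918064; Var(ȳ) = 0.73081936·35000/9501 = 2.692209.
Var(Ŷ) = 35296² · 2.692209 = 3.3539745 × 10^9.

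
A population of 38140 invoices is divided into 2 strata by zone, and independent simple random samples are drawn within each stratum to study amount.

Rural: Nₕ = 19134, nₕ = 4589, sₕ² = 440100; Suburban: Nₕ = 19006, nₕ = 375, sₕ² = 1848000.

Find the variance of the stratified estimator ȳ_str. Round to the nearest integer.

1218

Var(ȳ_str) = Σₕ Wₕ²(1 − fₕ)sₕ²/nₕ with Wₕ = Nₕ/N, N = 38140.
Rural: Wₕ = 0.50167803; term = 0.50167803²·(1 − 0.23983485)·440100/4589 = 18.348114.
Suburban: Wₕ = 0.49832197; term = 0.49832197²·(1 − 0.01973061)·1848000/375 = 1199.5993.
Sum = 1217.9474.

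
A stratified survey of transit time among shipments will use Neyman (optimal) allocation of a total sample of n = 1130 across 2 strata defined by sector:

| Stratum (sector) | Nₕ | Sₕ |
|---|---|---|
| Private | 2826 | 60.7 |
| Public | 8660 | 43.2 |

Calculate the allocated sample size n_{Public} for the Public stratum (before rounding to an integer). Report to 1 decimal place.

Neyman allocation: nₕ = n·NₕSₕ / Σⱼ NⱼSⱼ.
Σ NⱼSⱼ = 2826·60.7 + 8660·43.2 = 545650.2.
n_{Public} = 1130·8660·43.2 / 545650.2 = 774.8.

774.8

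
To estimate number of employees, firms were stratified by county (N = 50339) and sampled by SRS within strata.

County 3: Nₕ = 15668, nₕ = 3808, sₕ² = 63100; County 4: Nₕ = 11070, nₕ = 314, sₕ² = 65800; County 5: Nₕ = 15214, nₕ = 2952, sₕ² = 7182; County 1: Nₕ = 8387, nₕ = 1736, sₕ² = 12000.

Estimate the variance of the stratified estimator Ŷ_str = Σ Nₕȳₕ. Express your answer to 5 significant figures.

Var(Ŷ_str) = Σₕ Nₕ²(1 − fₕ)sₕ²/nₕ.
County 3: 15668²·(1 − 3808/15668)·63100/3808 = 3.0791488 × 10^9.
County 4: 11070²·(1 − 314/11070)·65800/314 = 2.4951385 × 10^10.
County 5: 15214²·(1 − 2952/15214)·7182/2952 = 4.538724 × 10^8.
County 1: 8387²·(1 − 1736/8387)·12000/1736 = 3.8558943 × 10^8.
Sum = 2.8869996 × 10^10.

2.8870 × 10^10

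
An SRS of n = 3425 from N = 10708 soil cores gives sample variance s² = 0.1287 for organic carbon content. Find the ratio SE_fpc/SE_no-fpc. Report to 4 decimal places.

0.8247

f = n/N = 3425/10708 = 0.31985431.
SE_no-fpc = √(s²/n) = 0.006129979; SE_fpc = √((1−f)s²/n) = 0.0050554516.
Ratio = √(1−f) = 0.82470946.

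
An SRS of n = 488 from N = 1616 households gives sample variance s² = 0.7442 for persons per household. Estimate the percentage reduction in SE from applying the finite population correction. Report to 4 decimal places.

16.4524

f = n/N = 488/1616 = 0.30198020.
SE_no-fpc = √(s²/n) = 0.039051248; SE_fpc = √((1−f)s²/n) = 0.032626373.
Ratio = √(1−f) = 0.83547579. Reduction = 100·(1 − 0.83547579) = 16.4524%.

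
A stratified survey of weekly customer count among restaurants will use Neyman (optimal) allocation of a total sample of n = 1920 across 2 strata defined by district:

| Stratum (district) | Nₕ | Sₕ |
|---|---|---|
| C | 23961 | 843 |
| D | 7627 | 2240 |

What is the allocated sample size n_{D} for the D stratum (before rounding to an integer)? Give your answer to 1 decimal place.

Neyman allocation: nₕ = n·NₕSₕ / Σⱼ NⱼSⱼ.
Σ NⱼSⱼ = 23961·843 + 7627·2240 = 3.7283603 × 10^7.
n_{D} = 1920·7627·2240 / (3.7283603 × 10^7) = 879.8.

879.8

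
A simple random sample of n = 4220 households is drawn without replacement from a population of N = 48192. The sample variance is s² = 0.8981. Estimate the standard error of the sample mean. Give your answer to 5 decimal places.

Under SRS without replacement, Var(ȳ) = (1 − f)·s²/n with f = n/N = 4220/48192 = 0.08756640.
Var(ȳ) = (1 − 0.08756640)·0.8981/4220 = 0.91243360·2.1281991 × 10^-4 = 1.9418403 × 10^-4.
SE(ȳ) = √(1.9418403 × 10^-4) = 0.01393.

0.01393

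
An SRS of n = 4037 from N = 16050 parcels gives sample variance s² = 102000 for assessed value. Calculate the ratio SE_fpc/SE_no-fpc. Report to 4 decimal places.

f = n/N = 4037/16050 = 0.25152648.
SE_no-fpc = √(s²/n) = 5.0265582; SE_fpc = √((1−f)s²/n) = 4.3486948.
Ratio = √(1−f) = 0.86514364.

0.8651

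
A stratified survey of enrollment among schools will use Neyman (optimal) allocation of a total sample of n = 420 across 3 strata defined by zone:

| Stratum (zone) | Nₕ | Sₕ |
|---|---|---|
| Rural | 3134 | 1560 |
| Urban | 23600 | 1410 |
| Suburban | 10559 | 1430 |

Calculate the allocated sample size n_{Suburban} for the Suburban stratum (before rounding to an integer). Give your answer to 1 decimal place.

Neyman allocation: nₕ = n·NₕSₕ / Σⱼ NⱼSⱼ.
Σ NⱼSⱼ = 3134·1560 + 23600·1410 + 10559·1430 = 5.326441 × 10^7.
n_{Suburban} = 420·10559·1430 / (5.326441 × 10^7) = 119.1.

119.1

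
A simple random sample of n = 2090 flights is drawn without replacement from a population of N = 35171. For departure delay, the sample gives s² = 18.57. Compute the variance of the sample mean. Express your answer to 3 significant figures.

Under SRS without replacement, Var(ȳ) = (1 − f)·s²/n with f = n/N = 2090/35171 = 0.05942396.
Var(ȳ) = (1 − 0.05942396)·18.57/2090 = 0.94057604·0.0088851675 = 0.0083571757.

0.00836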